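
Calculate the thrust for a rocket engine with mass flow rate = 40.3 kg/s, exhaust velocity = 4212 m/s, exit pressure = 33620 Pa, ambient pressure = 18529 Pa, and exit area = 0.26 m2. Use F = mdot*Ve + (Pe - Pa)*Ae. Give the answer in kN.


F = 40.3 * 4212 + (33620 - 18529) * 0.26 = 173667.0 N = 173.7 kN

173.7 kN


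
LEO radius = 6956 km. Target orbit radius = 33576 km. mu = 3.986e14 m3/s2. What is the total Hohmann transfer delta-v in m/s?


V1 = sqrt(mu/r1) = 7569.88 m/s
dV1 = V1*(sqrt(2*r2/(r1+r2)) - 1) = 2173.72 m/s
V2 = sqrt(mu/r2) = 3445.52 m/s
dV2 = V2*(1 - sqrt(2*r1/(r1+r2))) = 1426.92 m/s
Total dV = 3601 m/s

3601 m/s


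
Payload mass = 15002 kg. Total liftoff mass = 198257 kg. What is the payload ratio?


PR = 15002 / 198257 = 0.0757

0.0757


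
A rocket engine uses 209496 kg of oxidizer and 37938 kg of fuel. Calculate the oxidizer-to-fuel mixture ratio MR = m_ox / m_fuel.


MR = 209496 / 37938 = 5.52

5.52


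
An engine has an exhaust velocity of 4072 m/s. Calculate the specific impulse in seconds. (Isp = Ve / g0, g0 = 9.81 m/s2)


Isp = Ve / g0 = 4072 / 9.81 = 415.1 s

415.1 s


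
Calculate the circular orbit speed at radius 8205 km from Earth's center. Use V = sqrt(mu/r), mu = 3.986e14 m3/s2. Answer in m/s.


V = sqrt(3.986e14 / 8205000) = 6970 m/s

6970 m/s


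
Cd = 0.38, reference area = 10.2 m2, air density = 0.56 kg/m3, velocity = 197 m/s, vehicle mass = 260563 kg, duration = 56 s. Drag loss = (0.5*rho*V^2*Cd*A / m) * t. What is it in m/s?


D = 0.5 * 0.56 * 197^2 * 0.38 * 10.2 = 42118.63 N
a = 42118.63 / 260563 = 0.1616 m/s2
dV = 0.1616 * 56 = 9.1 m/s

9.1 m/s


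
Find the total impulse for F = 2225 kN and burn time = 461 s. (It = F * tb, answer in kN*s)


It = 2225 * 461 = 1025725 kN*s

1025725 kN*s


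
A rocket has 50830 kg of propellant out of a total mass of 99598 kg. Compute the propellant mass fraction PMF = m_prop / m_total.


PMF = 50830 / 99598 = 0.51

0.51


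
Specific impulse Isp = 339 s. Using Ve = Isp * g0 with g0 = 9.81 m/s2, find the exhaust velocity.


Ve = Isp * g0 = 339 * 9.81 = 3325.6 m/s

3325.6 m/s


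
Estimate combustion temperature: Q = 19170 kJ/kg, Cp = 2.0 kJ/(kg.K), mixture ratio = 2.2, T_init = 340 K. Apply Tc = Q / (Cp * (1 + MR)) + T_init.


Tc = 19170 / (2.0 * (1 + 2.2)) + 340 = 3335 K

3335 K


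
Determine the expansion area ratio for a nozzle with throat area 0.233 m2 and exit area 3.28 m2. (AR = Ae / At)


AR = 3.28 / 0.233 = 14.1

14.1


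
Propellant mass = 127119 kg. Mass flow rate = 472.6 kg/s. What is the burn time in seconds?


tb = 127119 / 472.6 = 269.0 s

269.0 s


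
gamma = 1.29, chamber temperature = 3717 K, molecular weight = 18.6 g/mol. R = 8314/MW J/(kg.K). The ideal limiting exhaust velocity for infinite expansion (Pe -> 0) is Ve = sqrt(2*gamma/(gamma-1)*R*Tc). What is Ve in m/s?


R = 8314 / 18.6 = 446.99 J/(kg.K)
Ve = sqrt(2 * 1.29 / (1.29 - 1) * 446.99 * 3717) = 3845 m/s

3845 m/s


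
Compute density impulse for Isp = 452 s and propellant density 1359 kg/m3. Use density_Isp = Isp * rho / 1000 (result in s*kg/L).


rho*Isp = 452 * 1359 / 1000 = 614 s*kg/L

614 s*kg/L


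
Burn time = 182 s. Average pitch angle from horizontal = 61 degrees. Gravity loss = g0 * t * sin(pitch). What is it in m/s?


GL = 9.81 * 182 * sin(61 deg) = 1562 m/s

1562 m/s


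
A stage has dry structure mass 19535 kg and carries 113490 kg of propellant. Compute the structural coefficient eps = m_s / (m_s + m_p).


eps = 19535 / (19535 + 113490) = 0.1469

0.1469


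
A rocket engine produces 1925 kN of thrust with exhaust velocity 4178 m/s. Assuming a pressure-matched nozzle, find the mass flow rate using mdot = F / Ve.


mdot = F / Ve = 1925000 / 4178 = 460.7 kg/s

460.7 kg/s


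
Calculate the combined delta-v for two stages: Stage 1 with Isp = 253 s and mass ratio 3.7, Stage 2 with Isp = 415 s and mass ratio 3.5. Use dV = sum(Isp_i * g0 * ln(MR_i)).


dV1 = 253 * 9.81 * ln(3.7) = 3247.2 m/s
dV2 = 415 * 9.81 * ln(3.5) = 5100.2 m/s
Total dV = 3247.2 + 5100.2 = 8347.4 m/s ~ 8347 m/s

8347 m/s


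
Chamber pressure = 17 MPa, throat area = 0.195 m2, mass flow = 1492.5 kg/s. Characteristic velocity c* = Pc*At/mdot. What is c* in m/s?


c* = 17e6 * 0.195 / 1492.5 = 2221 m/s

2221 m/s


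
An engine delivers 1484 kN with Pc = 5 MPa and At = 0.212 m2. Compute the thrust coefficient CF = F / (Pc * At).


CF = 1484000 / (5e6 * 0.212) = 1.4

1.4


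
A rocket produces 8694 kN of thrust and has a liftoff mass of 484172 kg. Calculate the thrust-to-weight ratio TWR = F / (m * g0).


TWR = 8694000 / (484172 * 9.81) = 1.83

1.83


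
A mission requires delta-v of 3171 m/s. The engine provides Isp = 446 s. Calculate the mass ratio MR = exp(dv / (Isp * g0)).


Ve = 446 * 9.81 = 4375.26 m/s
MR = exp(3171 / 4375.26) = 2.064

2.064


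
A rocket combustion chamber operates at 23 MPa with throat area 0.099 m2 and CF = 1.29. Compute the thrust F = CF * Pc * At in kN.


F = 1.29 * 23e6 * 0.099 = 2.9373e+06 N = 2937.3 kN

2937.3 kN


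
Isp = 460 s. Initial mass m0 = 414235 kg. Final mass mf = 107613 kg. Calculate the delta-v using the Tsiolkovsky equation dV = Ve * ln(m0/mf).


Ve = 460 * 9.81 = 4512.6 m/s
dV = 4512.6 * ln(414235/107613) = 6082 m/s

6082 m/s


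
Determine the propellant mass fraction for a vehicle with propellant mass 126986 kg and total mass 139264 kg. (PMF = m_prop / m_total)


PMF = 126986 / 139264 = 0.912

0.912


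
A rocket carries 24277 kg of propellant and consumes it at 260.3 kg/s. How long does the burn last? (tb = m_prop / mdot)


tb = 24277 / 260.3 = 93.3 s

93.3 s


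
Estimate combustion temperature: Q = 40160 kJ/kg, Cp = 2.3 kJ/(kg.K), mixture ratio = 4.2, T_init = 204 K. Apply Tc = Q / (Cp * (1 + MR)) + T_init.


Tc = 40160 / (2.3 * (1 + 4.2)) + 204 = 3562 K

3562 K


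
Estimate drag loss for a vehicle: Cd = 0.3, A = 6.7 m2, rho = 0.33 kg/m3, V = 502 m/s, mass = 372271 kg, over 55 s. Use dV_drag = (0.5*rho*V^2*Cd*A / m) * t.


D = 0.5 * 0.33 * 502^2 * 0.3 * 6.7 = 83577.13 N
a = 83577.13 / 372271 = 0.2245 m/s2
dV = 0.2245 * 55 = 12.3 m/s

12.3 m/s


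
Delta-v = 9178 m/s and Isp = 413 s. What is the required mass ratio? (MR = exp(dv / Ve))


Ve = 413 * 9.81 = 4051.53 m/s
MR = exp(9178 / 4051.53) = 9.634

9.634


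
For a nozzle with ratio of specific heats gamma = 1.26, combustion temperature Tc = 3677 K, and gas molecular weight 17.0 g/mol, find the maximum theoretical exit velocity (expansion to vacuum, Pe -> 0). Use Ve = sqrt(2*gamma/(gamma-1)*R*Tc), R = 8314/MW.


R = 8314 / 17.0 = 489.06 J/(kg.K)
Ve = sqrt(2 * 1.26 / (1.26 - 1) * 489.06 * 3677) = 4175 m/s

4175 m/s


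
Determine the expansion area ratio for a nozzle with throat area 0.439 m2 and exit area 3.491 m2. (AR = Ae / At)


AR = 3.491 / 0.439 = 8.0

8.0


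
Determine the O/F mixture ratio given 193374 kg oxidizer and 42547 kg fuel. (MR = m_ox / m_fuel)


MR = 193374 / 42547 = 4.54

4.54


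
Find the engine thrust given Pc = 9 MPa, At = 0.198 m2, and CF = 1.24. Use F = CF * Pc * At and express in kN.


F = 1.24 * 9e6 * 0.198 = 2.2097e+06 N = 2209.7 kN

2209.7 kN


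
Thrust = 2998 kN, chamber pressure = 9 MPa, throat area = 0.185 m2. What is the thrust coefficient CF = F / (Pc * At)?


CF = 2998000 / (9e6 * 0.185) = 1.8

1.8


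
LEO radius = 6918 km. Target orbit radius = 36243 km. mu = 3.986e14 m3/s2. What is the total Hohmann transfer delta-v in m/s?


V1 = sqrt(mu/r1) = 7590.64 m/s
dV1 = V1*(sqrt(2*r2/(r1+r2)) - 1) = 2246.29 m/s
V2 = sqrt(mu/r2) = 3316.32 m/s
dV2 = V2*(1 - sqrt(2*r1/(r1+r2))) = 1438.66 m/s
Total dV = 3685 m/s

3685 m/s


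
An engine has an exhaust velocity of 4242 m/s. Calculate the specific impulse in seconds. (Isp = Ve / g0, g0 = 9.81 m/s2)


Isp = Ve / g0 = 4242 / 9.81 = 432.4 s

432.4 s


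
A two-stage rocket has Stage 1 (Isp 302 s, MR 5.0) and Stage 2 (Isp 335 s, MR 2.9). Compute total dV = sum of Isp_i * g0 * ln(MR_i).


dV1 = 302 * 9.81 * ln(5.0) = 4768.2 m/s
dV2 = 335 * 9.81 * ln(2.9) = 3499.0 m/s
Total dV = 4768.2 + 3499.0 = 8267.2 m/s ~ 8267 m/s

8267 m/s


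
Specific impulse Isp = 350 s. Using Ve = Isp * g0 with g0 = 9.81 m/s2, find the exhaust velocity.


Ve = Isp * g0 = 350 * 9.81 = 3433.5 m/s

3433.5 m/s


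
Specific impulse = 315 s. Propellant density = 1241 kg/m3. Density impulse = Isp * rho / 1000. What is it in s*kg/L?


rho*Isp = 315 * 1241 / 1000 = 391 s*kg/L

391 s*kg/L


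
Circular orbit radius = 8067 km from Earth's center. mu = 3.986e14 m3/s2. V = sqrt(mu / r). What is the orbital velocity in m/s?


V = sqrt(3.986e14 / 8067000) = 7029 m/s

7029 m/s


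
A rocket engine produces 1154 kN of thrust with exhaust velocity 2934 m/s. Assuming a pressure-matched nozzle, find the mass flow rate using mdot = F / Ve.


mdot = F / Ve = 1154000 / 2934 = 393.3 kg/s

393.3 kg/s


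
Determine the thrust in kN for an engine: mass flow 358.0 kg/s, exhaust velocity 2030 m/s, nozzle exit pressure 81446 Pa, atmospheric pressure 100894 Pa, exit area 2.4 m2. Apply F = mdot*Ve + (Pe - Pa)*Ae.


F = 358.0 * 2030 + (81446 - 100894) * 2.4 = 680065.0 N = 680.1 kN

680.1 kN


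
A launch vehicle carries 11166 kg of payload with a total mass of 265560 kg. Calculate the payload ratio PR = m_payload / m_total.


PR = 11166 / 265560 = 0.042

0.042


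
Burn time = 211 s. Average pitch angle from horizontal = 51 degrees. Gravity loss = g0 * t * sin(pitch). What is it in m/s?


GL = 9.81 * 211 * sin(51 deg) = 1609 m/s

1609 m/s


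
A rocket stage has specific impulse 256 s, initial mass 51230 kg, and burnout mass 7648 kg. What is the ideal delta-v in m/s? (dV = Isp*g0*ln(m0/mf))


Ve = 256 * 9.81 = 2511.36 m/s
dV = 2511.36 * ln(51230/7648) = 4776 m/s

4776 m/s


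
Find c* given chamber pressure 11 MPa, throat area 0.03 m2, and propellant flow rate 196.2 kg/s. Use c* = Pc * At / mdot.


c* = 11e6 * 0.03 / 196.2 = 1682 m/s

1682 m/s


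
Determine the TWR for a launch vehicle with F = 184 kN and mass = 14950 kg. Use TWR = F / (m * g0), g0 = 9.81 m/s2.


TWR = 184000 / (14950 * 9.81) = 1.25

1.25


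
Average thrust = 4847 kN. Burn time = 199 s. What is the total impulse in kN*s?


It = 4847 * 199 = 964553 kN*s

964553 kN*s


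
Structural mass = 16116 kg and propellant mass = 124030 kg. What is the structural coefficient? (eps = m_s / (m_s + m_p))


eps = 16116 / (16116 + 124030) = 0.115

0.115


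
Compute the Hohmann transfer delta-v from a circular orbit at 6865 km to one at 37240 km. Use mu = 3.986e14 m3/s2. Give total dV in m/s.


V1 = sqrt(mu/r1) = 7619.88 m/s
dV1 = V1*(sqrt(2*r2/(r1+r2)) - 1) = 2282.15 m/s
V2 = sqrt(mu/r2) = 3271.63 m/s
dV2 = V2*(1 - sqrt(2*r1/(r1+r2))) = 1446.24 m/s
Total dV = 3728 m/s

3728 m/s


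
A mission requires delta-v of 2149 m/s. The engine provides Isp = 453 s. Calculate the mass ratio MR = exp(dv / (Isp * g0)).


Ve = 453 * 9.81 = 4443.93 m/s
MR = exp(2149 / 4443.93) = 1.622

1.622


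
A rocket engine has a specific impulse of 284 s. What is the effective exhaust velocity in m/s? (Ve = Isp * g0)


Ve = Isp * g0 = 284 * 9.81 = 2786.0 m/s

2786.0 m/s


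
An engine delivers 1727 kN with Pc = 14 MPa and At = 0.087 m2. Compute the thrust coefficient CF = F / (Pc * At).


CF = 1727000 / (14e6 * 0.087) = 1.42

1.42


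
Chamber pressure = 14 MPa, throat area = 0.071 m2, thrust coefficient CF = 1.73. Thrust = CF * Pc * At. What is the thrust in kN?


F = 1.73 * 14e6 * 0.071 = 1.7196e+06 N = 1719.6 kN

1719.6 kN


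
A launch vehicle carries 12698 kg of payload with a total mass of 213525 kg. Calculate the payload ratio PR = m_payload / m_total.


PR = 12698 / 213525 = 0.0595

0.0595


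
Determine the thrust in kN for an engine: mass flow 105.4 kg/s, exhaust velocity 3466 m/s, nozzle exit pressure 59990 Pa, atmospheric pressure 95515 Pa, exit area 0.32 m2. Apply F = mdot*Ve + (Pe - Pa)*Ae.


F = 105.4 * 3466 + (59990 - 95515) * 0.32 = 353948.0 N = 353.9 kN

353.9 kN


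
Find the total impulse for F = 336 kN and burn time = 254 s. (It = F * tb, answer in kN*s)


It = 336 * 254 = 85344 kN*s

85344 kN*s


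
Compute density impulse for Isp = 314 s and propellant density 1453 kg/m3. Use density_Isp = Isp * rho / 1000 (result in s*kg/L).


rho*Isp = 314 * 1453 / 1000 = 456 s*kg/L

456 s*kg/L


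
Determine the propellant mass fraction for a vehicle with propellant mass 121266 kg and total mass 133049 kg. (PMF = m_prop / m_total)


PMF = 121266 / 133049 = 0.911

0.911


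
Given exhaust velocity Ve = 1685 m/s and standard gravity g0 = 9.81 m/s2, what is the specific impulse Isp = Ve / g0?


Isp = Ve / g0 = 1685 / 9.81 = 171.8 s

171.8 s


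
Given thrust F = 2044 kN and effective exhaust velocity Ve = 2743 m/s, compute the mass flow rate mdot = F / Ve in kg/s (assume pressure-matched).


mdot = F / Ve = 2044000 / 2743 = 745.2 kg/s

745.2 kg/s


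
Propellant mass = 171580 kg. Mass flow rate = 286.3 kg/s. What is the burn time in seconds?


tb = 171580 / 286.3 = 599.3 s

599.3 s


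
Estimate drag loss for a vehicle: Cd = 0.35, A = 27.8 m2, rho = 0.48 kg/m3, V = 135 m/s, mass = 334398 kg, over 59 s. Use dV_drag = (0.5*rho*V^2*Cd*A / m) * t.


D = 0.5 * 0.48 * 135^2 * 0.35 * 27.8 = 42559.02 N
a = 42559.02 / 334398 = 0.1273 m/s2
dV = 0.1273 * 59 = 7.5 m/s

7.5 m/s


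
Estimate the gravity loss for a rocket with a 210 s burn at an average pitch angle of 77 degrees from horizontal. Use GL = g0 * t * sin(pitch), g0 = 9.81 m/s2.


GL = 9.81 * 210 * sin(77 deg) = 2007 m/s

2007 m/s


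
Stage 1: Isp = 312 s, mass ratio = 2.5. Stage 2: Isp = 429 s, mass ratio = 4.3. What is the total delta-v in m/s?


dV1 = 312 * 9.81 * ln(2.5) = 2804.5 m/s
dV2 = 429 * 9.81 * ln(4.3) = 6138.6 m/s
Total dV = 2804.5 + 6138.6 = 8943.1 m/s ~ 8943 m/s

8943 m/s


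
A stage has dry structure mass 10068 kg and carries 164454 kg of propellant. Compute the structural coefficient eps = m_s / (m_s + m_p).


eps = 10068 / (10068 + 164454) = 0.0577

0.0577


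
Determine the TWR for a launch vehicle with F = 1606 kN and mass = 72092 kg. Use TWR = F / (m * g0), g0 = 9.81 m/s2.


TWR = 1606000 / (72092 * 9.81) = 2.27

2.27


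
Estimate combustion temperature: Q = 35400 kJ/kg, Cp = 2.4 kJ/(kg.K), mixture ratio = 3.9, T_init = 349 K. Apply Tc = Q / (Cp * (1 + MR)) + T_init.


Tc = 35400 / (2.4 * (1 + 3.9)) + 349 = 3359 K

3359 K


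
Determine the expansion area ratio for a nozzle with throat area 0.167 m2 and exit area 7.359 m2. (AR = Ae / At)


AR = 7.359 / 0.167 = 44.1

44.1


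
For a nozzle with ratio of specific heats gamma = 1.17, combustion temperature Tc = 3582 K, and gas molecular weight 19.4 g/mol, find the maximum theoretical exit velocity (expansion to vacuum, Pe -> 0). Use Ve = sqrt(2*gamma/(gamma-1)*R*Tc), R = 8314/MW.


R = 8314 / 19.4 = 428.56 J/(kg.K)
Ve = sqrt(2 * 1.17 / (1.17 - 1) * 428.56 * 3582) = 4597 m/s

4597 m/s


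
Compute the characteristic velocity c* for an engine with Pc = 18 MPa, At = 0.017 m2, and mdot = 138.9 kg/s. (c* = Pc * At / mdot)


c* = 18e6 * 0.017 / 138.9 = 2203 m/s

2203 m/s


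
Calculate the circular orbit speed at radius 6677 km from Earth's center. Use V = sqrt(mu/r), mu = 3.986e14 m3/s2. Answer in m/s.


V = sqrt(3.986e14 / 6677000) = 7726 m/s

7726 m/s


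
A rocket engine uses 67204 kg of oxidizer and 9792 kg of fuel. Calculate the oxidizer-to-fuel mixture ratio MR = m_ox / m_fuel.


MR = 67204 / 9792 = 6.86

6.86


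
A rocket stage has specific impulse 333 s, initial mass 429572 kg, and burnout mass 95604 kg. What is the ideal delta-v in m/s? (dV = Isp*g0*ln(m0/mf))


Ve = 333 * 9.81 = 3266.73 m/s
dV = 3266.73 * ln(429572/95604) = 4909 m/s

4909 m/s


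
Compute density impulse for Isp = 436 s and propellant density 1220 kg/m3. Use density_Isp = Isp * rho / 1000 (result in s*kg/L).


rho*Isp = 436 * 1220 / 1000 = 532 s*kg/L

532 s*kg/L


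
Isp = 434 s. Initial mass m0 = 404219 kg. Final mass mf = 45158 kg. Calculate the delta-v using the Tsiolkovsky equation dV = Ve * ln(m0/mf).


Ve = 434 * 9.81 = 4257.54 m/s
dV = 4257.54 * ln(404219/45158) = 9332 m/s

9332 m/s


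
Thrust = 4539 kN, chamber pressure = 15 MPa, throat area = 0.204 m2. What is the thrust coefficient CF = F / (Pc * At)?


CF = 4539000 / (15e6 * 0.204) = 1.48

1.48


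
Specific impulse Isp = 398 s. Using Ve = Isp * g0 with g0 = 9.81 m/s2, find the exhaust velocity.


Ve = Isp * g0 = 398 * 9.81 = 3904.4 m/s

3904.4 m/s


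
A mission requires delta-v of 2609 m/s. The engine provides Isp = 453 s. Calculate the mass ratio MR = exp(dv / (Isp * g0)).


Ve = 453 * 9.81 = 4443.93 m/s
MR = exp(2609 / 4443.93) = 1.799

1.799


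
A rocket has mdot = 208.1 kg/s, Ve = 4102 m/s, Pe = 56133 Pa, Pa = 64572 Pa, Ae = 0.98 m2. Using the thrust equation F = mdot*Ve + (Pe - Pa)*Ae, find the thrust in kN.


F = 208.1 * 4102 + (56133 - 64572) * 0.98 = 845356.0 N = 845.4 kN

845.4 kN


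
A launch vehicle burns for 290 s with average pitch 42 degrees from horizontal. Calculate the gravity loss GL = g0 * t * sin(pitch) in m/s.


GL = 9.81 * 290 * sin(42 deg) = 1904 m/s

1904 m/s


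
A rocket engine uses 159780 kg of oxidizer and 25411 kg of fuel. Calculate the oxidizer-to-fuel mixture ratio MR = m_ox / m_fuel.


MR = 159780 / 25411 = 6.29

6.29


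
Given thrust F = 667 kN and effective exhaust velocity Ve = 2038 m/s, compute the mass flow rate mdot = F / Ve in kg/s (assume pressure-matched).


mdot = F / Ve = 667000 / 2038 = 327.3 kg/s

327.3 kg/s


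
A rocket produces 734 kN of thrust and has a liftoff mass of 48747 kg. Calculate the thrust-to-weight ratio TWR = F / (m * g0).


TWR = 734000 / (48747 * 9.81) = 1.53

1.53


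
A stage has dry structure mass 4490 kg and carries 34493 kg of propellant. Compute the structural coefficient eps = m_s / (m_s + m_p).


eps = 4490 / (4490 + 34493) = 0.1152

0.1152


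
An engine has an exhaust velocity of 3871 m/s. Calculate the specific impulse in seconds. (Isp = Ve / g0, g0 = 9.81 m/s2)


Isp = Ve / g0 = 3871 / 9.81 = 394.6 s

394.6 s


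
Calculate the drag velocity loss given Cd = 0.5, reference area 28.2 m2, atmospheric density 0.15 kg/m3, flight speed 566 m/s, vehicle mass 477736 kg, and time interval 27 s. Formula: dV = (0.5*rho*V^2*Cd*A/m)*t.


D = 0.5 * 0.15 * 566^2 * 0.5 * 28.2 = 338776.47 N
a = 338776.47 / 477736 = 0.7091 m/s2
dV = 0.7091 * 27 = 19.1 m/s

19.1 m/s


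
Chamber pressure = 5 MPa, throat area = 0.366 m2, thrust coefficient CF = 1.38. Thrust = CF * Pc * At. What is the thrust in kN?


F = 1.38 * 5e6 * 0.366 = 2.5254e+06 N = 2525.4 kN

2525.4 kN


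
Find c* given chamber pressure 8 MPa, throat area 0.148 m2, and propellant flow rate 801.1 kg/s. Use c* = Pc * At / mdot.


c* = 8e6 * 0.148 / 801.1 = 1478 m/s

1478 m/s


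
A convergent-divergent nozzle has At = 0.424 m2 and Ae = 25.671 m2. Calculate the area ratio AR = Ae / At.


AR = 25.671 / 0.424 = 60.5

60.5


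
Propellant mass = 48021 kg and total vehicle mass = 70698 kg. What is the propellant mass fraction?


PMF = 48021 / 70698 = 0.679

0.679


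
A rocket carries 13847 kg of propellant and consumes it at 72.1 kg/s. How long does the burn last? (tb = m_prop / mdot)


tb = 13847 / 72.1 = 192.1 s

192.1 s


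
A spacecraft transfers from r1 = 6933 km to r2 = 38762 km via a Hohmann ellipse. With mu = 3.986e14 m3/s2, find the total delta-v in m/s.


V1 = sqrt(mu/r1) = 7582.42 m/s
dV1 = V1*(sqrt(2*r2/(r1+r2)) - 1) = 2293.82 m/s
V2 = sqrt(mu/r2) = 3206.75 m/s
dV2 = V2*(1 - sqrt(2*r1/(r1+r2))) = 1440.28 m/s
Total dV = 3734 m/s

3734 m/s


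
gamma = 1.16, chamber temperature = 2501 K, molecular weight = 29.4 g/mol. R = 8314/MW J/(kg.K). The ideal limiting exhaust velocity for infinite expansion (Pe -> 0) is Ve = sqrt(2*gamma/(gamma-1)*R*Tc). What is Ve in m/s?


R = 8314 / 29.4 = 282.79 J/(kg.K)
Ve = sqrt(2 * 1.16 / (1.16 - 1) * 282.79 * 2501) = 3202 m/s

3202 m/s


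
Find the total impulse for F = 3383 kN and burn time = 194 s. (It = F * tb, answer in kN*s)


It = 3383 * 194 = 656302 kN*s

656302 kN*s


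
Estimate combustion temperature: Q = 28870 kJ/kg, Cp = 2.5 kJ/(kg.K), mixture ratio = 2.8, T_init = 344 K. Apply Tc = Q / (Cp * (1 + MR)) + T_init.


Tc = 28870 / (2.5 * (1 + 2.8)) + 344 = 3383 K

3383 K


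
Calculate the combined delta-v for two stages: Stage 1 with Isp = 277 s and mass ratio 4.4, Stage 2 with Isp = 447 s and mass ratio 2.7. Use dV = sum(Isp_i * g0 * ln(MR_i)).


dV1 = 277 * 9.81 * ln(4.4) = 4026.1 m/s
dV2 = 447 * 9.81 * ln(2.7) = 4355.5 m/s
Total dV = 4026.1 + 4355.5 = 8381.6 m/s ~ 8382 m/s

8382 m/s


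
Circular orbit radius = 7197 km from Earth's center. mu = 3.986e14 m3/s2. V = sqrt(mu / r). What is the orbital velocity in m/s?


V = sqrt(3.986e14 / 7197000) = 7442 m/s

7442 m/s


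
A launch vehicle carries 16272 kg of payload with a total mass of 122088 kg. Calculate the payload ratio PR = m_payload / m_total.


PR = 16272 / 122088 = 0.1333

0.1333


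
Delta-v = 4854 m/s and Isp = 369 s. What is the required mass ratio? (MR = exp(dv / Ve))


Ve = 369 * 9.81 = 3619.89 m/s
MR = exp(4854 / 3619.89) = 3.823

3.823


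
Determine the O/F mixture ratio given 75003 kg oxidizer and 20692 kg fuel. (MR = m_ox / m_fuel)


MR = 75003 / 20692 = 3.62

3.62


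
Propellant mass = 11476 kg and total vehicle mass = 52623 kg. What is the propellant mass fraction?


PMF = 11476 / 52623 = 0.218

0.218


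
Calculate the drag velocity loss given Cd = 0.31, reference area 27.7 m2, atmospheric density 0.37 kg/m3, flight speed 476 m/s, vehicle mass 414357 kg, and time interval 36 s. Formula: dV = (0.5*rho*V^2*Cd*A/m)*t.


D = 0.5 * 0.37 * 476^2 * 0.31 * 27.7 = 359937.5 N
a = 359937.5 / 414357 = 0.8687 m/s2
dV = 0.8687 * 36 = 31.3 m/s

31.3 m/s


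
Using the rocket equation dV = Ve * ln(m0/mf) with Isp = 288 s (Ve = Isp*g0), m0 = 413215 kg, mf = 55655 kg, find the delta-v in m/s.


Ve = 288 * 9.81 = 2825.28 m/s
dV = 2825.28 * ln(413215/55655) = 5664 m/s

5664 m/s


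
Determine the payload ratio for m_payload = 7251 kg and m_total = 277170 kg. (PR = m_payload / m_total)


PR = 7251 / 277170 = 0.0262

0.0262


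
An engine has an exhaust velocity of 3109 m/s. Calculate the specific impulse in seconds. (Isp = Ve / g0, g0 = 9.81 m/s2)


Isp = Ve / g0 = 3109 / 9.81 = 316.9 s

316.9 s


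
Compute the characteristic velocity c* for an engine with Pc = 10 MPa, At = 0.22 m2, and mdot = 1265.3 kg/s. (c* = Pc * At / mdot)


c* = 10e6 * 0.22 / 1265.3 = 1739 m/s

1739 m/s


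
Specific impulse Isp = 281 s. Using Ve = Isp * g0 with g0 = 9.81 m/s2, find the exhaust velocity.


Ve = Isp * g0 = 281 * 9.81 = 2756.6 m/s

2756.6 m/s


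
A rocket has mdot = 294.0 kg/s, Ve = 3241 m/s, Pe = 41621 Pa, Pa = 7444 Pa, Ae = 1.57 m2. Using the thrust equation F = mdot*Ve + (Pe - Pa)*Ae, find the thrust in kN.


F = 294.0 * 3241 + (41621 - 7444) * 1.57 = 1.0065e+06 N = 1006.5 kN

1006.5 kN


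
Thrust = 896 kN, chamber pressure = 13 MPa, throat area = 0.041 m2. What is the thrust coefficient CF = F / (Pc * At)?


CF = 896000 / (13e6 * 0.041) = 1.68

1.68


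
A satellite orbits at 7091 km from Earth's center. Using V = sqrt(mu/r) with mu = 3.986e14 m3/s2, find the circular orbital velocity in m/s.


V = sqrt(3.986e14 / 7091000) = 7497 m/s

7497 m/s


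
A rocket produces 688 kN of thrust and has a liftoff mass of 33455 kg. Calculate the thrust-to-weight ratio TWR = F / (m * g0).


TWR = 688000 / (33455 * 9.81) = 2.1

2.1


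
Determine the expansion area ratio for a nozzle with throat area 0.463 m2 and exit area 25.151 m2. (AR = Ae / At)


AR = 25.151 / 0.463 = 54.3

54.3


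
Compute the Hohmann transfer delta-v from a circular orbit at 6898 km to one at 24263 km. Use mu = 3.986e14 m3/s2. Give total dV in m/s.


V1 = sqrt(mu/r1) = 7601.64 m/s
dV1 = V1*(sqrt(2*r2/(r1+r2)) - 1) = 1884.48 m/s
V2 = sqrt(mu/r2) = 4053.18 m/s
dV2 = V2*(1 - sqrt(2*r1/(r1+r2))) = 1356.27 m/s
Total dV = 3241 m/s

3241 m/s


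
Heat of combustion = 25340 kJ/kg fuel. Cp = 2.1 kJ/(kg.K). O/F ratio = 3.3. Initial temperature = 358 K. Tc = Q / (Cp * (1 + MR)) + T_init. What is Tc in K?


Tc = 25340 / (2.1 * (1 + 3.3)) + 358 = 3164 K

3164 K


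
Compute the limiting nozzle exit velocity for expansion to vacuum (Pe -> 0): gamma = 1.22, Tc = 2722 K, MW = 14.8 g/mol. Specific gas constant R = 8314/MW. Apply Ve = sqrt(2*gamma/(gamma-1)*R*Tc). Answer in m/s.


R = 8314 / 14.8 = 561.76 J/(kg.K)
Ve = sqrt(2 * 1.22 / (1.22 - 1) * 561.76 * 2722) = 4118 m/s

4118 m/s


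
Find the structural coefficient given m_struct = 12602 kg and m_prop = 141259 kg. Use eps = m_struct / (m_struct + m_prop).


eps = 12602 / (12602 + 141259) = 0.0819

0.0819


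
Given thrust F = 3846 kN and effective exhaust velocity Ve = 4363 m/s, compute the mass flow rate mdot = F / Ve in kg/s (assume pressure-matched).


mdot = F / Ve = 3846000 / 4363 = 881.5 kg/s

881.5 kg/s


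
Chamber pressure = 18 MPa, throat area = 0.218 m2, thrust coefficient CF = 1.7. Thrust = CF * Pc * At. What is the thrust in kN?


F = 1.7 * 18e6 * 0.218 = 6.6708e+06 N = 6670.8 kN

6670.8 kN


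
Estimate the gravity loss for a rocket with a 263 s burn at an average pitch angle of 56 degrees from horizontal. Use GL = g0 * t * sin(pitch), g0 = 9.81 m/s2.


GL = 9.81 * 263 * sin(56 deg) = 2139 m/s

2139 m/s


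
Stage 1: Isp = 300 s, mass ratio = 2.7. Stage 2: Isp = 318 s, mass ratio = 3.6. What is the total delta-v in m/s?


dV1 = 300 * 9.81 * ln(2.7) = 2923.1 m/s
dV2 = 318 * 9.81 * ln(3.6) = 3996.0 m/s
Total dV = 2923.1 + 3996.0 = 6919.1 m/s ~ 6919 m/s

6919 m/s


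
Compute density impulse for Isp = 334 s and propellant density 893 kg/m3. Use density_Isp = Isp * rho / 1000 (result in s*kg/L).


rho*Isp = 334 * 893 / 1000 = 298 s*kg/L

298 s*kg/L


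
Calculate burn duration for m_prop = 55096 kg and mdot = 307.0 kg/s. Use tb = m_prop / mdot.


tb = 55096 / 307.0 = 179.5 s

179.5 s


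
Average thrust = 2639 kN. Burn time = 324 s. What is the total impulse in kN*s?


It = 2639 * 324 = 855036 kN*s

855036 kN*s


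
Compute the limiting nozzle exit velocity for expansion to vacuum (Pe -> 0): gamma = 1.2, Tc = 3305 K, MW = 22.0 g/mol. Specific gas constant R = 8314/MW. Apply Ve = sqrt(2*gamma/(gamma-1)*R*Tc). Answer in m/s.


R = 8314 / 22.0 = 377.91 J/(kg.K)
Ve = sqrt(2 * 1.2 / (1.2 - 1) * 377.91 * 3305) = 3871 m/s

3871 m/s


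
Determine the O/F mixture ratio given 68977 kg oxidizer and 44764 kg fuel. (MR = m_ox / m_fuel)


MR = 68977 / 44764 = 1.54

1.54


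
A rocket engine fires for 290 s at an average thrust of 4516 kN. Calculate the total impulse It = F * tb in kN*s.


It = 4516 * 290 = 1309640 kN*s

1309640 kN*s


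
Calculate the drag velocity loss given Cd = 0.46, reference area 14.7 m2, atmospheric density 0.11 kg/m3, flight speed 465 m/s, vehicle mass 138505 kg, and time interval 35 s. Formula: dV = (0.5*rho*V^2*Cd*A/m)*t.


D = 0.5 * 0.11 * 465^2 * 0.46 * 14.7 = 80416.24 N
a = 80416.24 / 138505 = 0.5806 m/s2
dV = 0.5806 * 35 = 20.3 m/s

20.3 m/s


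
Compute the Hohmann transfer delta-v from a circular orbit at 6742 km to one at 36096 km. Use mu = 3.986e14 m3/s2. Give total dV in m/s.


V1 = sqrt(mu/r1) = 7689.08 m/s
dV1 = V1*(sqrt(2*r2/(r1+r2)) - 1) = 2292.62 m/s
V2 = sqrt(mu/r2) = 3323.07 m/s
dV2 = V2*(1 - sqrt(2*r1/(r1+r2))) = 1458.69 m/s
Total dV = 3751 m/s

3751 m/s


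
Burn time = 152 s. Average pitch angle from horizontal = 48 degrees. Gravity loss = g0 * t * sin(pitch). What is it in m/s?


GL = 9.81 * 152 * sin(48 deg) = 1108 m/s

1108 m/s


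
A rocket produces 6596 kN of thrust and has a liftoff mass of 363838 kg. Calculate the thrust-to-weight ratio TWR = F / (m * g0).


TWR = 6596000 / (363838 * 9.81) = 1.85

1.85


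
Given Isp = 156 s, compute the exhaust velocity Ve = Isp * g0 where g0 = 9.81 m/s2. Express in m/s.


Ve = Isp * g0 = 156 * 9.81 = 1530.4 m/s

1530.4 m/s


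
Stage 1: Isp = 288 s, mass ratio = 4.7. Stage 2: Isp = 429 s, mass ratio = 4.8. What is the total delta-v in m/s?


dV1 = 288 * 9.81 * ln(4.7) = 4372.3 m/s
dV2 = 429 * 9.81 * ln(4.8) = 6601.5 m/s
Total dV = 4372.3 + 6601.5 = 10973.8 m/s ~ 10974 m/s

10974 m/s


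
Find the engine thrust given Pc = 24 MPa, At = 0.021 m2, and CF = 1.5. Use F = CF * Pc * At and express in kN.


F = 1.5 * 24e6 * 0.021 = 756000.0 N = 756.0 kN

756.0 kN


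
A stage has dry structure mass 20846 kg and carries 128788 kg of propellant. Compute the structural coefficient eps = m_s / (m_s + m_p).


eps = 20846 / (20846 + 128788) = 0.1393

0.1393


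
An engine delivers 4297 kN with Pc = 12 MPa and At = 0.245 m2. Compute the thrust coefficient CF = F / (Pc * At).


CF = 4297000 / (12e6 * 0.245) = 1.46

1.46


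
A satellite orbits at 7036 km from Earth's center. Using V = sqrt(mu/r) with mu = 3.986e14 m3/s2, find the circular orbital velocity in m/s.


V = sqrt(3.986e14 / 7036000) = 7527 m/s

7527 m/s


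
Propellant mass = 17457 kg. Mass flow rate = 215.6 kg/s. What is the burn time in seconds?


tb = 17457 / 215.6 = 81.0 s

81.0 s


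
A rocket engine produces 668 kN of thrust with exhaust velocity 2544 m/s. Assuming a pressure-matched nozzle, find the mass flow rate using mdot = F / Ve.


mdot = F / Ve = 668000 / 2544 = 262.6 kg/s

262.6 kg/s


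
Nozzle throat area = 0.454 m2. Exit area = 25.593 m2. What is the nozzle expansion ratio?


AR = 25.593 / 0.454 = 56.4

56.4


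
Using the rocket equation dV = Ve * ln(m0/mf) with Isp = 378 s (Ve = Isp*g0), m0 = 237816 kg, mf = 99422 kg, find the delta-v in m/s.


Ve = 378 * 9.81 = 3708.18 m/s
dV = 3708.18 * ln(237816/99422) = 3234 m/s

3234 m/s


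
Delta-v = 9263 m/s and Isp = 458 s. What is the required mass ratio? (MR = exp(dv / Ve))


Ve = 458 * 9.81 = 4492.98 m/s
MR = exp(9263 / 4492.98) = 7.859

7.859


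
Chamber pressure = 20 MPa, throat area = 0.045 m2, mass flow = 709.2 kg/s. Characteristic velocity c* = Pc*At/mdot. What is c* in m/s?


c* = 20e6 * 0.045 / 709.2 = 1269 m/s

1269 m/s


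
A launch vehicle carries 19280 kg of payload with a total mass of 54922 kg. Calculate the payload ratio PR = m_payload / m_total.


PR = 19280 / 54922 = 0.351

0.351


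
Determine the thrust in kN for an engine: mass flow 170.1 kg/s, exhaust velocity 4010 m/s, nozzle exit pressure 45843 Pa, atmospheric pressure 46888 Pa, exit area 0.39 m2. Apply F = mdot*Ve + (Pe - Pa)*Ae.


F = 170.1 * 4010 + (45843 - 46888) * 0.39 = 681693.0 N = 681.7 kN

681.7 kN


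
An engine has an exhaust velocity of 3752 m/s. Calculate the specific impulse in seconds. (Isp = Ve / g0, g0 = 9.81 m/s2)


Isp = Ve / g0 = 3752 / 9.81 = 382.5 s

382.5 s


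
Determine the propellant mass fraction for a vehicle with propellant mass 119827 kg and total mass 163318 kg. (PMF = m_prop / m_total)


PMF = 119827 / 163318 = 0.734

0.734


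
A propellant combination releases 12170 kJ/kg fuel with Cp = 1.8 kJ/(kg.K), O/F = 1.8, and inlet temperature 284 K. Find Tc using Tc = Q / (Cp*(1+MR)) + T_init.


Tc = 12170 / (1.8 * (1 + 1.8)) + 284 = 2699 K

2699 K


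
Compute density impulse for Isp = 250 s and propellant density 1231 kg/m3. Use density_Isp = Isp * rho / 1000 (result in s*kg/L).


rho*Isp = 250 * 1231 / 1000 = 308 s*kg/L

308 s*kg/L


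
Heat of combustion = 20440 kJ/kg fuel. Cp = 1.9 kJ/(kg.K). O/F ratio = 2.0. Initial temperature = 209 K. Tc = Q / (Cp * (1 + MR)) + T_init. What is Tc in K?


Tc = 20440 / (1.9 * (1 + 2.0)) + 209 = 3795 K

3795 K


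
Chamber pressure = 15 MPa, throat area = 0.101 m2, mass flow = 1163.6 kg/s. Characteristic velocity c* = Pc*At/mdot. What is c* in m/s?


c* = 15e6 * 0.101 / 1163.6 = 1302 m/s

1302 m/s


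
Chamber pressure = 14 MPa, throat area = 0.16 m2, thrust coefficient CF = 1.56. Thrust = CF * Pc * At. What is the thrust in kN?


F = 1.56 * 14e6 * 0.16 = 3.4944e+06 N = 3494.4 kN

3494.4 kN


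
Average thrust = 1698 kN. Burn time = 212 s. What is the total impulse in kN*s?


It = 1698 * 212 = 359976 kN*s

359976 kN*s


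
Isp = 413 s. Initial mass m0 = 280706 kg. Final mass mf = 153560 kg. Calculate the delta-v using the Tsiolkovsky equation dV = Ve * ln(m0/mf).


Ve = 413 * 9.81 = 4051.53 m/s
dV = 4051.53 * ln(280706/153560) = 2444 m/s

2444 m/s


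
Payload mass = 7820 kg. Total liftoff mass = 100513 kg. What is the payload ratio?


PR = 7820 / 100513 = 0.0778

0.0778


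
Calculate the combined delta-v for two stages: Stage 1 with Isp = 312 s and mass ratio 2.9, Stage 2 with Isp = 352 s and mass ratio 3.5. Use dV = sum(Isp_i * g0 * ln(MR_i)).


dV1 = 312 * 9.81 * ln(2.9) = 3258.8 m/s
dV2 = 352 * 9.81 * ln(3.5) = 4325.9 m/s
Total dV = 3258.8 + 4325.9 = 7584.7 m/s ~ 7585 m/s

7585 m/s


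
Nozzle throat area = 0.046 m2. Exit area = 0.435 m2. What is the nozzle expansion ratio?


AR = 0.435 / 0.046 = 9.5

9.5


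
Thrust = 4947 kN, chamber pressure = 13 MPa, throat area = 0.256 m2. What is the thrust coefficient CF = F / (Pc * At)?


CF = 4947000 / (13e6 * 0.256) = 1.49

1.49


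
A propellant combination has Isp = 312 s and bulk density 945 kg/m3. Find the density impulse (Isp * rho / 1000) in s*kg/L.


rho*Isp = 312 * 945 / 1000 = 295 s*kg/L

295 s*kg/L


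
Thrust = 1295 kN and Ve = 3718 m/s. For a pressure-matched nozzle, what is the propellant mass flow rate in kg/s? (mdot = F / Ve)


mdot = F / Ve = 1295000 / 3718 = 348.3 kg/s

348.3 kg/s


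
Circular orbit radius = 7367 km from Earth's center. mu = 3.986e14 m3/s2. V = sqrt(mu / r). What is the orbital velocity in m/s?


V = sqrt(3.986e14 / 7367000) = 7356 m/s

7356 m/s


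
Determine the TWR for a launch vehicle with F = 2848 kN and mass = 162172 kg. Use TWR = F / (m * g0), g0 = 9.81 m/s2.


TWR = 2848000 / (162172 * 9.81) = 1.79

1.79


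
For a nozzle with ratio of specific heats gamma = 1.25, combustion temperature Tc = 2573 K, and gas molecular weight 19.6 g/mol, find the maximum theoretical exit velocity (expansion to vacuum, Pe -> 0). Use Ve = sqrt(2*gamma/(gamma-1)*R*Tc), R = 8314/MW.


R = 8314 / 19.6 = 424.18 J/(kg.K)
Ve = sqrt(2 * 1.25 / (1.25 - 1) * 424.18 * 2573) = 3304 m/s

3304 m/s


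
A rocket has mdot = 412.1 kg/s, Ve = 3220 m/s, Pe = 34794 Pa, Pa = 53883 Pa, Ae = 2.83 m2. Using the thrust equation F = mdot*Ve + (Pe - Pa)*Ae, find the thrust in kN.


F = 412.1 * 3220 + (34794 - 53883) * 2.83 = 1.2729e+06 N = 1272.9 kN

1272.9 kN


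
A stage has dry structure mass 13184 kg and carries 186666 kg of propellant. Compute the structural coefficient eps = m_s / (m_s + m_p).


eps = 13184 / (13184 + 186666) = 0.066

0.066


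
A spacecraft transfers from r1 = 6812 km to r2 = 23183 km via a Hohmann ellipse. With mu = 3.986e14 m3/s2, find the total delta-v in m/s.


V1 = sqrt(mu/r1) = 7649.47 m/s
dV1 = V1*(sqrt(2*r2/(r1+r2)) - 1) = 1861.1 m/s
V2 = sqrt(mu/r2) = 4146.52 m/s
dV2 = V2*(1 - sqrt(2*r1/(r1+r2))) = 1351.97 m/s
Total dV = 3213 m/s

3213 m/s


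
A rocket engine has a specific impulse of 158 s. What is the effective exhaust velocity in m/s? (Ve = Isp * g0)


Ve = Isp * g0 = 158 * 9.81 = 1550.0 m/s

1550.0 m/s


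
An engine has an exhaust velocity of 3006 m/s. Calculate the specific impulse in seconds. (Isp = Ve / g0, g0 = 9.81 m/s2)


Isp = Ve / g0 = 3006 / 9.81 = 306.4 s

306.4 s


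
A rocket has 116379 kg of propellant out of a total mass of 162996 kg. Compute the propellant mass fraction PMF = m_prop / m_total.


PMF = 116379 / 162996 = 0.714

0.714


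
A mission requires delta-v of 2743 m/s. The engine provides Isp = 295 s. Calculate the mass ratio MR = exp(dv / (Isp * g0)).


Ve = 295 * 9.81 = 2893.95 m/s
MR = exp(2743 / 2893.95) = 2.58

2.58


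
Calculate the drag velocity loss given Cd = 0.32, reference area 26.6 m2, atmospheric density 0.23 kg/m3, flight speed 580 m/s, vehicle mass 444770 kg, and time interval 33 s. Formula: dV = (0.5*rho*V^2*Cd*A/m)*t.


D = 0.5 * 0.23 * 580^2 * 0.32 * 26.6 = 329295.23 N
a = 329295.23 / 444770 = 0.7404 m/s2
dV = 0.7404 * 33 = 24.4 m/s

24.4 m/s


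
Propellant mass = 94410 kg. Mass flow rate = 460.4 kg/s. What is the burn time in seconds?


tb = 94410 / 460.4 = 205.1 s

205.1 s


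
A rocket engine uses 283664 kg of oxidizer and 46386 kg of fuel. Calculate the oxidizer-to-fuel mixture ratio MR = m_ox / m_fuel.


MR = 283664 / 46386 = 6.12

6.12


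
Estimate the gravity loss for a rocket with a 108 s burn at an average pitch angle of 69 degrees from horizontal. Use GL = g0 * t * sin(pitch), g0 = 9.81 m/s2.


GL = 9.81 * 108 * sin(69 deg) = 989 m/s

989 m/s


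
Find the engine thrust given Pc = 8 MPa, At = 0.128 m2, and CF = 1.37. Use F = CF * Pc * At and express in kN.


F = 1.37 * 8e6 * 0.128 = 1.4029e+06 N = 1402.9 kN

1402.9 kN


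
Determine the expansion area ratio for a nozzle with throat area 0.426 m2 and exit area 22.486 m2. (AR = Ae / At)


AR = 22.486 / 0.426 = 52.8

52.8


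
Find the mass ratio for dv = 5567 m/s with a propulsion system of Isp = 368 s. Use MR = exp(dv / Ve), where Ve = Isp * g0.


Ve = 368 * 9.81 = 3610.08 m/s
MR = exp(5567 / 3610.08) = 4.674

4.674


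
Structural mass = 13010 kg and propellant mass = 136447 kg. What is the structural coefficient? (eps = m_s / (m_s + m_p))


eps = 13010 / (13010 + 136447) = 0.087

0.087


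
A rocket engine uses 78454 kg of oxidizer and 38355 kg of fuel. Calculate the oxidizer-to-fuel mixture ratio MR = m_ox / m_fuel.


MR = 78454 / 38355 = 2.05

2.05


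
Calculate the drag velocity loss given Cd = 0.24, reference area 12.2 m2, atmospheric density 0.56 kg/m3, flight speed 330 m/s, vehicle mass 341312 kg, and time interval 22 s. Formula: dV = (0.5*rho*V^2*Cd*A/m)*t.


D = 0.5 * 0.56 * 330^2 * 0.24 * 12.2 = 89280.58 N
a = 89280.58 / 341312 = 0.2616 m/s2
dV = 0.2616 * 22 = 5.8 m/s

5.8 m/s


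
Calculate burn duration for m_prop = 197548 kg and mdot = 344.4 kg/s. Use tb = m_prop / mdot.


tb = 197548 / 344.4 = 573.6 s

573.6 s


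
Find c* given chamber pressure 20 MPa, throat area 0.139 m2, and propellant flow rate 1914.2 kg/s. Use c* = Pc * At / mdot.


c* = 20e6 * 0.139 / 1914.2 = 1452 m/s

1452 m/s


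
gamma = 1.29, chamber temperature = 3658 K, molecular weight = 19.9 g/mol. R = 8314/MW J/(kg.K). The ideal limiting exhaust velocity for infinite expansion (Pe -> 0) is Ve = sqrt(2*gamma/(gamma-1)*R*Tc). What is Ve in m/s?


R = 8314 / 19.9 = 417.79 J/(kg.K)
Ve = sqrt(2 * 1.29 / (1.29 - 1) * 417.79 * 3658) = 3687 m/s

3687 m/s


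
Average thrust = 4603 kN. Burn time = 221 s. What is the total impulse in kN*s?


It = 4603 * 221 = 1017263 kN*s

1017263 kN*s


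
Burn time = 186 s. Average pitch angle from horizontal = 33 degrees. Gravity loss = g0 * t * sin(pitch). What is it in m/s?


GL = 9.81 * 186 * sin(33 deg) = 994 m/s

994 m/s


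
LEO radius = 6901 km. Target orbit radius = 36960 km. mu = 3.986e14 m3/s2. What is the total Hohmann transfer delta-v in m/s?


V1 = sqrt(mu/r1) = 7599.98 m/s
dV1 = V1*(sqrt(2*r2/(r1+r2)) - 1) = 2266.32 m/s
V2 = sqrt(mu/r2) = 3284.0 m/s
dV2 = V2*(1 - sqrt(2*r1/(r1+r2))) = 1441.81 m/s
Total dV = 3708 m/s

3708 m/s


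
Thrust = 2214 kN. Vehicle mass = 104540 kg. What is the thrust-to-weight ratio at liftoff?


TWR = 2214000 / (104540 * 9.81) = 2.16

2.16
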